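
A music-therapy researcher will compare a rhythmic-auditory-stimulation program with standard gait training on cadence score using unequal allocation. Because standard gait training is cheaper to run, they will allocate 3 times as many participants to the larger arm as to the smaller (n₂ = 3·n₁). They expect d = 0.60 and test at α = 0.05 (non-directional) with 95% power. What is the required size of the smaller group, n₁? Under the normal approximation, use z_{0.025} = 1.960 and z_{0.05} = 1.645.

With allocation ratio k = n₂/n₁ = 3, Var(x̄₁−x̄₂) = σ²(1/n₁ + 1/(k·n₁)) = σ²·(k+1)/(k·n₁).
So n₁ = (1 + 1/k)·((z_{α/2} + z_β)/d)² = 1.333 × (3.605/0.60)².
n₁ = 1.333 × 36.10 = 48.1.
Round up: n₁ = 49, giving n₂ = 3 × 49 = 147.

n₁ = 49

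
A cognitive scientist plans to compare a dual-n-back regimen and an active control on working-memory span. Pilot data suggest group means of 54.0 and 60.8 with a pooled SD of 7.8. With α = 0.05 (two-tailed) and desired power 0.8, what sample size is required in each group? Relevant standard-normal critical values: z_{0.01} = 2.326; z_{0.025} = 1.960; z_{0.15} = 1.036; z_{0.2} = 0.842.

Cohen's d = |M₁ − M₂| / SD_pooled = |54.0 − 60.8| / 7.8 = 6.8 / 7.8 = 0.872.
For two independent groups with equal n: n = 2·((z_{α/2} + z_β) / d)².
z_{α/2} + z_β = 1.960 + 0.842 = 2.802.
n = 2 × (2.802 / 0.872)² = 2 × 3.213² = 2 × 10.33 = 20.7.
Round up to the next whole participant.

n = 21 per group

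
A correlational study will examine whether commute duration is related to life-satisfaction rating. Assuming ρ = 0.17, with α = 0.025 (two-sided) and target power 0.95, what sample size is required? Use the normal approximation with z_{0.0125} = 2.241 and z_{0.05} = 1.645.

n = 516

Fisher's z: C = ½·ln((1+r)/(1−r)) = ½·ln(1.4096) = 0.1717.
n = ((z_{α/2} + z_β)/C)² + 3.
(2.241 + 1.645) / 0.1717 = 3.886 / 0.1717 = 22.632.
n = 22.632² + 3 = 512.23 + 3 = 515.2.
Round up.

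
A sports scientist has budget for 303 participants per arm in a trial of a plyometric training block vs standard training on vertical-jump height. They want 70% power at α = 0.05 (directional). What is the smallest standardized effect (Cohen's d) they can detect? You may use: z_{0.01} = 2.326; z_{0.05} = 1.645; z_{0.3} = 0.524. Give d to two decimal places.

d_min ≈ 0.18

For two independent groups of n = 303 each: d_min = (z_{α} + z_β)·√(2/n).
z-sum = 1.645 + 0.524 = 2.169.
d_min = 2.169 × √(2/303) = 2.169 × 0.0812 = 0.176.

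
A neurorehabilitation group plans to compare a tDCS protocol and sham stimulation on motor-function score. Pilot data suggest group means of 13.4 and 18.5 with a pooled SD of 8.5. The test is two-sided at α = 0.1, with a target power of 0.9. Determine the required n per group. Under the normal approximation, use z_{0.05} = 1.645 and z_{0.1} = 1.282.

Cohen's d = |M₁ − M₂| / SD_pooled = |13.4 − 18.5| / 8.5 = 5.1 / 8.5 = 0.600.
For two independent groups with equal n: n = 2·((z_{α/2} + z_β) / d)².
z_{α/2} + z_β = 1.645 + 1.282 = 2.927.
n = 2 × (2.927 / 0.600)² = 2 × 4.878² = 2 × 23.80 = 47.6.
Round up to the next whole participant.

n = 48 per group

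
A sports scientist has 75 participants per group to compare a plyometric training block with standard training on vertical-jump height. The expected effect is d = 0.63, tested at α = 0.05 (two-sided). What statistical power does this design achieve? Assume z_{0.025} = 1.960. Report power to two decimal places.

power ≈ 0.97

For two equal groups, power = Φ(d·√(n/2) − z_{α/2}).
d·√(n/2) = 0.63 × √(75/2) = 0.63 × 6.124 = 3.858.
z_β = 3.858 − 1.960 = 1.898.
Power = Φ(1.898) = 0.971.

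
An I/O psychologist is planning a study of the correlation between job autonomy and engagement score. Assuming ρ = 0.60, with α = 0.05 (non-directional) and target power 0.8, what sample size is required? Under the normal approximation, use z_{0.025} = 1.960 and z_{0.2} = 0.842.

Fisher's z: C = ½·ln((1+r)/(1−r)) = ½·ln(4.0000) = 0.6931.
n = ((z_{α/2} + z_β)/C)² + 3.
(1.960 + 0.842) / 0.6931 = 2.802 / 0.6931 = 4.043.
n = 4.043² + 3 = 16.34 + 3 = 19.3.
Round up.

n = 20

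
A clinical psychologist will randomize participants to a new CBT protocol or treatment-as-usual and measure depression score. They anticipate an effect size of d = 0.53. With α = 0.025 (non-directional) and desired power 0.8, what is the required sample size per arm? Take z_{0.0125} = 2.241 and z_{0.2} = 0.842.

For two independent groups with equal n: n = 2·((z_{α/2} + z_β) / d)².
z_{α/2} + z_β = 2.241 + 0.842 = 3.083.
n = 2 × (3.083 / 0.53)² = 2 × 5.817² = 2 × 33.84 = 67.7.
Round up to the next whole participant.

n = 68 per group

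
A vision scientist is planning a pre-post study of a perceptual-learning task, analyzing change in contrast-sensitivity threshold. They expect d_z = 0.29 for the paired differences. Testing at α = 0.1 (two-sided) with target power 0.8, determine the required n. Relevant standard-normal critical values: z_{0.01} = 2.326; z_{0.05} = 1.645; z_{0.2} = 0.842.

n = 74 pairs

For a paired (one-sample on differences) test: n = ((z_{α/2} + z_β) / d)².
z_{α/2} + z_β = 1.645 + 0.842 = 2.487.
n = (2.487 / 0.29)² = 8.576² = 73.55.
Round up.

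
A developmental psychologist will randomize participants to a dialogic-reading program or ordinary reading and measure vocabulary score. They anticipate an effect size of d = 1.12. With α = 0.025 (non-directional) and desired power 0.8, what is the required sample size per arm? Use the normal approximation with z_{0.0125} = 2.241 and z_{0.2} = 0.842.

For two independent groups with equal n: n = 2·((z_{α/2} + z_β) / d)².
z_{α/2} + z_β = 2.241 + 0.842 = 3.083.
n = 2 × (3.083 / 1.12)² = 2 × 2.753² = 2 × 7.58 = 15.2.
Round up to the next whole participant.

n = 16 per group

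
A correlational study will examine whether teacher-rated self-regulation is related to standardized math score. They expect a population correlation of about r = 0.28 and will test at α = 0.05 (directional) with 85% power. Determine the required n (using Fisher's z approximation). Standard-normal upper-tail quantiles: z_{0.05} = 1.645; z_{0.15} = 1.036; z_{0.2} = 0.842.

Fisher's z: C = ½·ln((1+r)/(1−r)) = ½·ln(1.7778) = 0.2877.
n = ((z_{α} + z_β)/C)² + 3.
(1.645 + 1.036) / 0.2877 = 2.681 / 0.2877 = 9.319.
n = 9.319² + 3 = 86.84 + 3 = 89.8.
Round up.

n = 90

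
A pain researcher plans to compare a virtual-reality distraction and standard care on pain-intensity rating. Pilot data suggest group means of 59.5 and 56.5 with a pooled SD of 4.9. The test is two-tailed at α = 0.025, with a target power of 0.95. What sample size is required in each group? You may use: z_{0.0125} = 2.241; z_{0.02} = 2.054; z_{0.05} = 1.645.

n = 81 per group

Cohen's d = |M₁ − M₂| / SD_pooled = |59.5 − 56.5| / 4.9 = 3.0 / 4.9 = 0.612.
For two independent groups with equal n: n = 2·((z_{α/2} + z_β) / d)².
z_{α/2} + z_β = 2.241 + 1.645 = 3.886.
n = 2 × (3.886 / 0.612)² = 2 × 6.350² = 2 × 40.32 = 80.6.
Round up to the next whole participant.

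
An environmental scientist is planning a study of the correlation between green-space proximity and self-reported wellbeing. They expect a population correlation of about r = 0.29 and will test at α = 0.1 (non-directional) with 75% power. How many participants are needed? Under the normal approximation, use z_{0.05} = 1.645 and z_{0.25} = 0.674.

n = 64

Fisher's z: C = ½·ln((1+r)/(1−r)) = ½·ln(1.8169) = 0.2986.
n = ((z_{α/2} + z_β)/C)² + 3.
(1.645 + 0.674) / 0.2986 = 2.319 / 0.2986 = 7.766.
n = 7.766² + 3 = 60.31 + 3 = 63.3.
Round up.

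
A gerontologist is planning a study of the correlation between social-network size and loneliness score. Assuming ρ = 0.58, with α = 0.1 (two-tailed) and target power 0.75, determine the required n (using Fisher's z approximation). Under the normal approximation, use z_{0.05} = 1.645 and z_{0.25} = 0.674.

n = 16

Fisher's z: C = ½·ln((1+r)/(1−r)) = ½·ln(3.7619) = 0.6625.
n = ((z_{α/2} + z_β)/C)² + 3.
(1.645 + 0.674) / 0.6625 = 2.319 / 0.6625 = 3.500.
n = 3.500² + 3 = 12.25 + 3 = 15.3.
Round up.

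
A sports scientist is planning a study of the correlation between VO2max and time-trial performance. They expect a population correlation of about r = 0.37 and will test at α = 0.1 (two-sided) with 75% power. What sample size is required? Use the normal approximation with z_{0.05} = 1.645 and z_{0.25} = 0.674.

Fisher's z: C = ½·ln((1+r)/(1−r)) = ½·ln(2.1746) = 0.3884.
n = ((z_{α/2} + z_β)/C)² + 3.
(1.645 + 0.674) / 0.3884 = 2.319 / 0.3884 = 5.971.
n = 5.971² + 3 = 35.65 + 3 = 38.6.
Round up.

n = 39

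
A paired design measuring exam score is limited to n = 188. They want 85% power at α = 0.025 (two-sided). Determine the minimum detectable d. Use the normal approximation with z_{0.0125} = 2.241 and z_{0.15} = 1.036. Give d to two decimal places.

For a single sample (or paired design) of n = 188: d_min = (z_{α/2} + z_β)/√n.
z-sum = 2.241 + 1.036 = 3.277.
d_min = 3.277 / √188 = 3.277 / 13.711 = 0.239.

d_min ≈ 0.24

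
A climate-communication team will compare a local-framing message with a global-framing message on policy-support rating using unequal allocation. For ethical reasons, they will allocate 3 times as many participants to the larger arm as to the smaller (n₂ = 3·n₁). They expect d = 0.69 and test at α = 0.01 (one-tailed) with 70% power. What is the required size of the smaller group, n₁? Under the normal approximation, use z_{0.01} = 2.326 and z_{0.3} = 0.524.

n₁ = 23

With allocation ratio k = n₂/n₁ = 3, Var(x̄₁−x̄₂) = σ²(1/n₁ + 1/(k·n₁)) = σ²·(k+1)/(k·n₁).
So n₁ = (1 + 1/k)·((z_{α} + z_β)/d)² = 1.333 × (2.850/0.69)².
n₁ = 1.333 × 17.06 = 22.7.
Round up: n₁ = 23, giving n₂ = 3 × 23 = 69.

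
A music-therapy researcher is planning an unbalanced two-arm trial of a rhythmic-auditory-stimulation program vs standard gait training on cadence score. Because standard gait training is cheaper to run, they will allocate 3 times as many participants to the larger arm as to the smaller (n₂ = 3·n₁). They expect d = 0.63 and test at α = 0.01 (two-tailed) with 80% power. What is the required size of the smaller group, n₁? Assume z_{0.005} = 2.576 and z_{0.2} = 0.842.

With allocation ratio k = n₂/n₁ = 3, Var(x̄₁−x̄₂) = σ²(1/n₁ + 1/(k·n₁)) = σ²·(k+1)/(k·n₁).
So n₁ = (1 + 1/k)·((z_{α/2} + z_β)/d)² = 1.333 × (3.418/0.63)².
n₁ = 1.333 × 29.43 = 39.2.
Round up: n₁ = 40, giving n₂ = 3 × 40 = 120.

n₁ = 40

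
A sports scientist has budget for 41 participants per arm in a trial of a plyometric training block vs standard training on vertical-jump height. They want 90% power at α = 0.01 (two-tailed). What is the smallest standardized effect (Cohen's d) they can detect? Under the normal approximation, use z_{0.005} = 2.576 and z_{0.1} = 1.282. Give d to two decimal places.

d_min ≈ 0.85

For two independent groups of n = 41 each: d_min = (z_{α/2} + z_β)·√(2/n).
z-sum = 2.576 + 1.282 = 3.858.
d_min = 3.858 × √(2/41) = 3.858 × 0.2209 = 0.852.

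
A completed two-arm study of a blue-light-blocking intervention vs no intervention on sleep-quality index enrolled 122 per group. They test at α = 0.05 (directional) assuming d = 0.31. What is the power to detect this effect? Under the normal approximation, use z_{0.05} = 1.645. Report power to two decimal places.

power ≈ 0.78

For two equal groups, power = Φ(d·√(n/2) − z_{α}).
d·√(n/2) = 0.31 × √(122/2) = 0.31 × 7.810 = 2.421.
z_β = 2.421 − 1.645 = 0.776.
Power = Φ(0.776) = 0.781.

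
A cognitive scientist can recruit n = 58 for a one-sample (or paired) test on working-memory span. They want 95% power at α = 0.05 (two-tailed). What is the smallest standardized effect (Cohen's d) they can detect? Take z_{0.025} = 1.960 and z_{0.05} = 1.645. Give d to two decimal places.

d_min ≈ 0.47

For a single sample (or paired design) of n = 58: d_min = (z_{α/2} + z_β)/√n.
z-sum = 1.960 + 1.645 = 3.605.
d_min = 3.605 / √58 = 3.605 / 7.616 = 0.473.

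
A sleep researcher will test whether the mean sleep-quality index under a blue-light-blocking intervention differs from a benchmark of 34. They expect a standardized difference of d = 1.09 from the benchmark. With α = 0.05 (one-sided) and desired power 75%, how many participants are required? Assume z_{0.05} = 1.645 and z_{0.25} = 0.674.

For a one-sample test: n = ((z_{α} + z_β) / d)².
z_{α} + z_β = 1.645 + 0.674 = 2.319.
n = (2.319 / 1.09)² = 2.128² = 4.53.
Round up.

n = 5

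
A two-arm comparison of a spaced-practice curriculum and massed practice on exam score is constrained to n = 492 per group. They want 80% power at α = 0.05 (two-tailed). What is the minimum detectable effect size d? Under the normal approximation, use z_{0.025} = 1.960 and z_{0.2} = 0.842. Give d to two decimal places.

For two independent groups of n = 492 each: d_min = (z_{α/2} + z_β)·√(2/n).
z-sum = 1.960 + 0.842 = 2.802.
d_min = 2.802 × √(2/492) = 2.802 × 0.0638 = 0.179.

d_min ≈ 0.18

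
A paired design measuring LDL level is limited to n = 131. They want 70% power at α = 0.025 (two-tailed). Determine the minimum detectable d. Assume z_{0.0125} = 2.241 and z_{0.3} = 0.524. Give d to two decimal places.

d_min ≈ 0.24

For a single sample (or paired design) of n = 131: d_min = (z_{α/2} + z_β)/√n.
z-sum = 2.241 + 0.524 = 2.765.
d_min = 2.765 / √131 = 2.765 / 11.446 = 0.242.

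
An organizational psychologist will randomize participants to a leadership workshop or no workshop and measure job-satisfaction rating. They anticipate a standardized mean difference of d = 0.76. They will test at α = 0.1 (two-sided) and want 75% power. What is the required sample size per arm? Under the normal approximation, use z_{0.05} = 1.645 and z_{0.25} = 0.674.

For two independent groups with equal n: n = 2·((z_{α/2} + z_β) / d)².
z_{α/2} + z_β = 1.645 + 0.674 = 2.319.
n = 2 × (2.319 / 0.76)² = 2 × 3.051² = 2 × 9.31 = 18.6.
Round up to the next whole participant.

n = 19 per group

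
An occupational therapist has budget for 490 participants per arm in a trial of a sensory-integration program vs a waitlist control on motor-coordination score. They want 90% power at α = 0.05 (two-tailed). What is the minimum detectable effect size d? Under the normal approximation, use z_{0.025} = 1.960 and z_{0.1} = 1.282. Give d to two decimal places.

d_min ≈ 0.21

For two independent groups of n = 490 each: d_min = (z_{α/2} + z_β)·√(2/n).
z-sum = 1.960 + 1.282 = 3.242.
d_min = 3.242 × √(2/490) = 3.242 × 0.0639 = 0.207.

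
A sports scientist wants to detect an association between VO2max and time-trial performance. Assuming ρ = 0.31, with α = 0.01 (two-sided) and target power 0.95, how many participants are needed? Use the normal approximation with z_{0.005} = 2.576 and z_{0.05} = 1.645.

Fisher's z: C = ½·ln((1+r)/(1−r)) = ½·ln(1.8986) = 0.3205.
n = ((z_{α/2} + z_β)/C)² + 3.
(2.576 + 1.645) / 0.3205 = 4.221 / 0.3205 = 13.170.
n = 13.170² + 3 = 173.45 + 3 = 176.5.
Round up.

n = 177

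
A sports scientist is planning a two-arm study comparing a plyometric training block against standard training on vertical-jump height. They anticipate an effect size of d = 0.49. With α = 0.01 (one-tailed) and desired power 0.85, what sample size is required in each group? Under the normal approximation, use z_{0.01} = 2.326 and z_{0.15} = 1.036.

For two independent groups with equal n: n = 2·((z_{α} + z_β) / d)².
z_{α} + z_β = 2.326 + 1.036 = 3.362.
n = 2 × (3.362 / 0.49)² = 2 × 6.861² = 2 × 47.08 = 94.2.
Round up to the next whole participant.

n = 95 per group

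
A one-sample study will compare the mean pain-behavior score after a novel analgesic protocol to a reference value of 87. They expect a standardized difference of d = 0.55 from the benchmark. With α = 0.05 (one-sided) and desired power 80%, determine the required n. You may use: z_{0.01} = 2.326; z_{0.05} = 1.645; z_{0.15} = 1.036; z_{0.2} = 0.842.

For a one-sample test: n = ((z_{α} + z_β) / d)².
z_{α} + z_β = 1.645 + 0.842 = 2.487.
n = (2.487 / 0.55)² = 4.522² = 20.45.
Round up.

n = 21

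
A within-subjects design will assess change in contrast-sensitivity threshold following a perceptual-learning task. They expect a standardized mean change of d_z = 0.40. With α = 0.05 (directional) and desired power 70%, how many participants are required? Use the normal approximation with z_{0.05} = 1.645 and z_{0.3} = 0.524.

For a paired (one-sample on differences) test: n = ((z_{α} + z_β) / d)².
z_{α} + z_β = 1.645 + 0.524 = 2.169.
n = (2.169 / 0.40)² = 5.422² = 29.40.
Round up.

n = 30 pairs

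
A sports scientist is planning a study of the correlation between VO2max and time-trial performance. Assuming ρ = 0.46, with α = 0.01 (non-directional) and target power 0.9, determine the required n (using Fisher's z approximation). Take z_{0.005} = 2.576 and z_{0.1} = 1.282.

Fisher's z: C = ½·ln((1+r)/(1−r)) = ½·ln(2.7037) = 0.4973.
n = ((z_{α/2} + z_β)/C)² + 3.
(2.576 + 1.282) / 0.4973 = 3.858 / 0.4973 = 7.758.
n = 7.758² + 3 = 60.18 + 3 = 63.2.
Round up.

n = 64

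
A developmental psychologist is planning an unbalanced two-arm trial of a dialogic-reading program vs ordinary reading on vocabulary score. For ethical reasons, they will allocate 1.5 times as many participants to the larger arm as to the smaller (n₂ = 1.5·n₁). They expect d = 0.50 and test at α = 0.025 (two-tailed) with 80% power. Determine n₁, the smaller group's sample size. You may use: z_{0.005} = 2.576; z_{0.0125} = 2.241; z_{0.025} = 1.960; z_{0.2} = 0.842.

n₁ = 64

With allocation ratio k = n₂/n₁ = 1.5, Var(x̄₁−x̄₂) = σ²(1/n₁ + 1/(k·n₁)) = σ²·(k+1)/(k·n₁).
So n₁ = (1 + 1/k)·((z_{α/2} + z_β)/d)² = 1.667 × (3.083/0.50)².
n₁ = 1.667 × 38.02 = 63.4.
Round up: n₁ = 64, giving n₂ = 1.5 × 64 = 96.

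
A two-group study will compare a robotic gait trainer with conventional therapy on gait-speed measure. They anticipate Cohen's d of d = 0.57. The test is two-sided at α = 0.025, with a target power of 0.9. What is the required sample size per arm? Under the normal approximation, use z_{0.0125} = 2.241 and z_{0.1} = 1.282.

For two independent groups with equal n: n = 2·((z_{α/2} + z_β) / d)².
z_{α/2} + z_β = 2.241 + 1.282 = 3.523.
n = 2 × (3.523 / 0.57)² = 2 × 6.181² = 2 × 38.20 = 76.4.
Round up to the next whole participant.

n = 77 per group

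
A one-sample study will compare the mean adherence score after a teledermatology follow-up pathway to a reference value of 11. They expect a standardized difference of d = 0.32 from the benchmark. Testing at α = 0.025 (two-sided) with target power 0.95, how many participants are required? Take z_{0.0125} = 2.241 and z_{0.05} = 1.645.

For a one-sample test: n = ((z_{α/2} + z_β) / d)².
z_{α/2} + z_β = 2.241 + 1.645 = 3.886.
n = (3.886 / 0.32)² = 12.144² = 147.47.
Round up.

n = 148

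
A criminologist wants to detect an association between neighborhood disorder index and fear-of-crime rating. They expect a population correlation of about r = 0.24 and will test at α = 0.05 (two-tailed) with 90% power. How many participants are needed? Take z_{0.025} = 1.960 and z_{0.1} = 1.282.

n = 179

Fisher's z: C = ½·ln((1+r)/(1−r)) = ½·ln(1.6316) = 0.2448.
n = ((z_{α/2} + z_β)/C)² + 3.
(1.960 + 1.282) / 0.2448 = 3.242 / 0.2448 = 13.243.
n = 13.243² + 3 = 175.39 + 3 = 178.4.
Round up.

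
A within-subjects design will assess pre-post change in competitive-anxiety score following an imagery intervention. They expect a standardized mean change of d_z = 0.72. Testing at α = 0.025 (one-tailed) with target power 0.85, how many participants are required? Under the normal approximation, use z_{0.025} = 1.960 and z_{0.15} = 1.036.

n = 18 pairs

For a paired (one-sample on differences) test: n = ((z_{α} + z_β) / d)².
z_{α} + z_β = 1.960 + 1.036 = 2.996.
n = (2.996 / 0.72)² = 4.161² = 17.31.
Round up.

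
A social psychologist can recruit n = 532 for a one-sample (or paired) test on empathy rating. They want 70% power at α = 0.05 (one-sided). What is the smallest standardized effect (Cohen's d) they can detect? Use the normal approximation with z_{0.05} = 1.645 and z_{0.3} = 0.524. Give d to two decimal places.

For a single sample (or paired design) of n = 532: d_min = (z_{α} + z_β)/√n.
z-sum = 1.645 + 0.524 = 2.169.
d_min = 2.169 / √532 = 2.169 / 23.065 = 0.094.

d_min ≈ 0.09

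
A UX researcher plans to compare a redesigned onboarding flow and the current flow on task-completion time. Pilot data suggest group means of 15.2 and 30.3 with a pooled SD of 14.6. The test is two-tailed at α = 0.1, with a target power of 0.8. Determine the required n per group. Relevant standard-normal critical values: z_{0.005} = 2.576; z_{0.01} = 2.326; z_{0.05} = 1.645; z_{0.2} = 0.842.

n = 12 per group

Cohen's d = |M₁ − M₂| / SD_pooled = |15.2 − 30.3| / 14.6 = 15.1 / 14.6 = 1.034.
For two independent groups with equal n: n = 2·((z_{α/2} + z_β) / d)².
z_{α/2} + z_β = 1.645 + 0.842 = 2.487.
n = 2 × (2.487 / 1.034)² = 2 × 2.405² = 2 × 5.79 = 11.6.
Round up to the next whole participant.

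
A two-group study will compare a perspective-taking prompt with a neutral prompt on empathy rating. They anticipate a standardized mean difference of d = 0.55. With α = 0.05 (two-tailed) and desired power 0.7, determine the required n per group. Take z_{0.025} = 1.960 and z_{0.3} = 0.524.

For two independent groups with equal n: n = 2·((z_{α/2} + z_β) / d)².
z_{α/2} + z_β = 1.960 + 0.524 = 2.484.
n = 2 × (2.484 / 0.55)² = 2 × 4.516² = 2 × 20.40 = 40.8.
Round up to the next whole participant.

n = 41 per group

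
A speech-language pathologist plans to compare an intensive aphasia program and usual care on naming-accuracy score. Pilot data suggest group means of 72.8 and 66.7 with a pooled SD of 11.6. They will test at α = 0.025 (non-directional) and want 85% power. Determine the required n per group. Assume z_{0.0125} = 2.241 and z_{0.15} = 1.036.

n = 78 per group

Cohen's d = |M₁ − M₂| / SD_pooled = |72.8 − 66.7| / 11.6 = 6.1 / 11.6 = 0.526.
For two independent groups with equal n: n = 2·((z_{α/2} + z_β) / d)².
z_{α/2} + z_β = 2.241 + 1.036 = 3.277.
n = 2 × (3.277 / 0.526)² = 2 × 6.230² = 2 × 38.81 = 77.6.
Round up to the next whole participant.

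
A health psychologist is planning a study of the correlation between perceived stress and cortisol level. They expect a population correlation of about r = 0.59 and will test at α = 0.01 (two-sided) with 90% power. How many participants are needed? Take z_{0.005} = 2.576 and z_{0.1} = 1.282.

n = 36

Fisher's z: C = ½·ln((1+r)/(1−r)) = ½·ln(3.8780) = 0.6777.
n = ((z_{α/2} + z_β)/C)² + 3.
(2.576 + 1.282) / 0.6777 = 3.858 / 0.6777 = 5.693.
n = 5.693² + 3 = 32.41 + 3 = 35.4.
Round up.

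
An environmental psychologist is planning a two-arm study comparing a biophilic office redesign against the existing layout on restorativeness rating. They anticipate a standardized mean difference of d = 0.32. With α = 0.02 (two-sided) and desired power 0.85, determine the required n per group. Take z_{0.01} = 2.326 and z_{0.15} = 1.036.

For two independent groups with equal n: n = 2·((z_{α/2} + z_β) / d)².
z_{α/2} + z_β = 2.326 + 1.036 = 3.362.
n = 2 × (3.362 / 0.32)² = 2 × 10.506² = 2 × 110.38 = 220.8.
Round up to the next whole participant.

n = 221 per group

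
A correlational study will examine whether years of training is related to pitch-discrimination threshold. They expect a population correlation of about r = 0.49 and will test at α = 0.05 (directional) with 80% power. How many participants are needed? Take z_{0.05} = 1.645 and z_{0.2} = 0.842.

Fisher's z: C = ½·ln((1+r)/(1−r)) = ½·ln(2.9216) = 0.5361.
n = ((z_{α} + z_β)/C)² + 3.
(1.645 + 0.842) / 0.5361 = 2.487 / 0.5361 = 4.639.
n = 4.639² + 3 = 21.52 + 3 = 24.5.
Round up.

n = 25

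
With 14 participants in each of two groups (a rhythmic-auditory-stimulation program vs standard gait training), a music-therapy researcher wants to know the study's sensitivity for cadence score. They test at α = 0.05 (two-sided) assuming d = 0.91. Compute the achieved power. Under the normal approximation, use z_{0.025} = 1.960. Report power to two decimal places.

power ≈ 0.67

For two equal groups, power = Φ(d·√(n/2) − z_{α/2}).
d·√(n/2) = 0.91 × √(14/2) = 0.91 × 2.646 = 2.408.
z_β = 2.408 − 1.960 = 0.448.
Power = Φ(0.448) = 0.673.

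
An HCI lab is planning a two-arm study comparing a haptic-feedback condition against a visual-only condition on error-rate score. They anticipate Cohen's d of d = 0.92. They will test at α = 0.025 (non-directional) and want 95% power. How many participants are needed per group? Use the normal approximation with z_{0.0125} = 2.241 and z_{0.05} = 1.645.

n = 36 per group

For two independent groups with equal n: n = 2·((z_{α/2} + z_β) / d)².
z_{α/2} + z_β = 2.241 + 1.645 = 3.886.
n = 2 × (3.886 / 0.92)² = 2 × 4.224² = 2 × 17.84 = 35.7.
Round up to the next whole participant.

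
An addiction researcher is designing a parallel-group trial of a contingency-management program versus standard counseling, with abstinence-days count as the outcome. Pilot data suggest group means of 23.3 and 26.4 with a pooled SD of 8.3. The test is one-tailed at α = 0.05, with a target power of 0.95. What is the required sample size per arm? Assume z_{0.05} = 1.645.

n = 156 per group

Cohen's d = |M₁ − M₂| / SD_pooled = |23.3 − 26.4| / 8.3 = 3.1 / 8.3 = 0.373.
For two independent groups with equal n: n = 2·((z_{α} + z_β) / d)².
z_{α} + z_β = 1.645 + 1.645 = 3.290.
n = 2 × (3.290 / 0.373)² = 2 × 8.820² = 2 × 77.80 = 155.6.
Round up to the next whole participant.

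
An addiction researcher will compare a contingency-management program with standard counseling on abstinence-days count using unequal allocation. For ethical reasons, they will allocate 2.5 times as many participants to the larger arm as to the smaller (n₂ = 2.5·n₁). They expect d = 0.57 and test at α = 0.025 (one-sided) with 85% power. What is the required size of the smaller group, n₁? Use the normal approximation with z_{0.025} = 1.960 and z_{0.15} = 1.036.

n₁ = 39

With allocation ratio k = n₂/n₁ = 2.5, Var(x̄₁−x̄₂) = σ²(1/n₁ + 1/(k·n₁)) = σ²·(k+1)/(k·n₁).
So n₁ = (1 + 1/k)·((z_{α} + z_β)/d)² = 1.400 × (2.996/0.57)².
n₁ = 1.400 × 27.63 = 38.7.
Round up: n₁ = 39, giving n₂ = ⌈2.5 × 39⌉ = ⌈97.5⌉ = 98.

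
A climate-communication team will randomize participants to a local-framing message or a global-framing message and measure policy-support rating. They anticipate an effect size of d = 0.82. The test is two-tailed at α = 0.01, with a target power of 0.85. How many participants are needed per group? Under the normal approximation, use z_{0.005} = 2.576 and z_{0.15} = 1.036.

n = 39 per group

For two independent groups with equal n: n = 2·((z_{α/2} + z_β) / d)².
z_{α/2} + z_β = 2.576 + 1.036 = 3.612.
n = 2 × (3.612 / 0.82)² = 2 × 4.405² = 2 × 19.40 = 38.8.
Round up to the next whole participant.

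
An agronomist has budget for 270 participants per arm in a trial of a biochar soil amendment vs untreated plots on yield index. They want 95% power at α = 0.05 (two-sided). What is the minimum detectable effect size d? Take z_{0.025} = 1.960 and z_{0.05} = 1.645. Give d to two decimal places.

d_min ≈ 0.31

For two independent groups of n = 270 each: d_min = (z_{α/2} + z_β)·√(2/n).
z-sum = 1.960 + 1.645 = 3.605.
d_min = 3.605 × √(2/270) = 3.605 × 0.0861 = 0.310.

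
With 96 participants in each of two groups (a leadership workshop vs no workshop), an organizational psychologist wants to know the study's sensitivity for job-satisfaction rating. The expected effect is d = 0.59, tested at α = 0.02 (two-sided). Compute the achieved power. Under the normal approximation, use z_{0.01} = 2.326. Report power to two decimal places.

power ≈ 0.96

For two equal groups, power = Φ(d·√(n/2) − z_{α/2}).
d·√(n/2) = 0.59 × √(96/2) = 0.59 × 6.928 = 4.088.
z_β = 4.088 − 2.326 = 1.762.
Power = Φ(1.762) = 0.961.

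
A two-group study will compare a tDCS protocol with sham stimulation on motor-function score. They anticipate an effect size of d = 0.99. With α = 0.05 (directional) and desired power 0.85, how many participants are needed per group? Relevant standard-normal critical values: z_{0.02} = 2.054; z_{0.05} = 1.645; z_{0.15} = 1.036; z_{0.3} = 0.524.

n = 15 per group

For two independent groups with equal n: n = 2·((z_{α} + z_β) / d)².
z_{α} + z_β = 1.645 + 1.036 = 2.681.
n = 2 × (2.681 / 0.99)² = 2 × 2.708² = 2 × 7.33 = 14.7.
Round up to the next whole participant.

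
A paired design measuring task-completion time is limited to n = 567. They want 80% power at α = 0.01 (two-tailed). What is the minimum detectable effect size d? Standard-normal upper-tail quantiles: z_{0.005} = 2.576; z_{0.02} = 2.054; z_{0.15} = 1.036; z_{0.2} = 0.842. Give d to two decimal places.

For a single sample (or paired design) of n = 567: d_min = (z_{α/2} + z_β)/√n.
z-sum = 2.576 + 0.842 = 3.418.
d_min = 3.418 / √567 = 3.418 / 23.812 = 0.144.

d_min ≈ 0.14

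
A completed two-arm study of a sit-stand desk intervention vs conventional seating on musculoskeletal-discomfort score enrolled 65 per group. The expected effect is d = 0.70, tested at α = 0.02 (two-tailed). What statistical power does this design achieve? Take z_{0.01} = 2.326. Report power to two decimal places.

For two equal groups, power = Φ(d·√(n/2) − z_{α/2}).
d·√(n/2) = 0.70 × √(65/2) = 0.70 × 5.701 = 3.991.
z_β = 3.991 − 2.326 = 1.665.
Power = Φ(1.665) = 0.952.

power ≈ 0.95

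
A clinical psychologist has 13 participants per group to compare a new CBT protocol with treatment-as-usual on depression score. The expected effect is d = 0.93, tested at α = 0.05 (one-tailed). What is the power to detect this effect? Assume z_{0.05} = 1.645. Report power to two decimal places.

power ≈ 0.77

For two equal groups, power = Φ(d·√(n/2) − z_{α}).
d·√(n/2) = 0.93 × √(13/2) = 0.93 × 2.550 = 2.371.
z_β = 2.371 − 1.645 = 0.726.
Power = Φ(0.726) = 0.766.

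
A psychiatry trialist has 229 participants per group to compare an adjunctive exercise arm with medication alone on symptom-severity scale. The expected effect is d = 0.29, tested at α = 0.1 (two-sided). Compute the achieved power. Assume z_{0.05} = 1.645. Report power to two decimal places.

power ≈ 0.93

For two equal groups, power = Φ(d·√(n/2) − z_{α/2}).
d·√(n/2) = 0.29 × √(229/2) = 0.29 × 10.700 = 3.103.
z_β = 3.103 − 1.645 = 1.458.
Power = Φ(1.458) = 0.928.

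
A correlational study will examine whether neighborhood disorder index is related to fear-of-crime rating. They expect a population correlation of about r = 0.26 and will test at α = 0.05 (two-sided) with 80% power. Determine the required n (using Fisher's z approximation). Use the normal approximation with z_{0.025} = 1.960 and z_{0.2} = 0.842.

Fisher's z: C = ½·ln((1+r)/(1−r)) = ½·ln(1.7027) = 0.2661.
n = ((z_{α/2} + z_β)/C)² + 3.
(1.960 + 0.842) / 0.2661 = 2.802 / 0.2661 = 10.530.
n = 10.530² + 3 = 110.88 + 3 = 113.9.
Round up.

n = 114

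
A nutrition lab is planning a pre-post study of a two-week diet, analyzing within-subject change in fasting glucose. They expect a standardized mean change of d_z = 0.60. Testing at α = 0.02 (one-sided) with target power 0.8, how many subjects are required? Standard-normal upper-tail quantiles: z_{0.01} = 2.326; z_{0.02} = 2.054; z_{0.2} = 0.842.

For a paired (one-sample on differences) test: n = ((z_{α} + z_β) / d)².
z_{α} + z_β = 2.054 + 0.842 = 2.896.
n = (2.896 / 0.60)² = 4.827² = 23.30.
Round up.

n = 24 pairs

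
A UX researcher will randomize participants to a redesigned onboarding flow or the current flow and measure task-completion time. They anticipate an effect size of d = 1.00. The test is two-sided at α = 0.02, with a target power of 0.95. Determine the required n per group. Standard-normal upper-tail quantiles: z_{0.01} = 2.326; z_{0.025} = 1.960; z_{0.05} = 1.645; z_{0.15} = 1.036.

For two independent groups with equal n: n = 2·((z_{α/2} + z_β) / d)².
z_{α/2} + z_β = 2.326 + 1.645 = 3.971.
n = 2 × (3.971 / 1.00)² = 2 × 3.971² = 2 × 15.77 = 31.5.
Round up to the next whole participant.

n = 32 per group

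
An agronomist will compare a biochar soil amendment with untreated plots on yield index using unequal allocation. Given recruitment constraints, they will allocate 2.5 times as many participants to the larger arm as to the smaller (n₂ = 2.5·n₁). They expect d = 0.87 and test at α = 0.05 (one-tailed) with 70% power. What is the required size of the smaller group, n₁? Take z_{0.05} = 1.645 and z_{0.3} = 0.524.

With allocation ratio k = n₂/n₁ = 2.5, Var(x̄₁−x̄₂) = σ²(1/n₁ + 1/(k·n₁)) = σ²·(k+1)/(k·n₁).
So n₁ = (1 + 1/k)·((z_{α} + z_β)/d)² = 1.400 × (2.169/0.87)².
n₁ = 1.400 × 6.22 = 8.7.
Round up: n₁ = 9, giving n₂ = ⌈2.5 × 9⌉ = ⌈22.5⌉ = 23.

n₁ = 9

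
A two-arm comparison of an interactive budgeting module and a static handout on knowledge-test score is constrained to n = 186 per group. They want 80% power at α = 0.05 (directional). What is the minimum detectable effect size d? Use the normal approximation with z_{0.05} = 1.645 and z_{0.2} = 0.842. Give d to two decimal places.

d_min ≈ 0.26

For two independent groups of n = 186 each: d_min = (z_{α} + z_β)·√(2/n).
z-sum = 1.645 + 0.842 = 2.487.
d_min = 2.487 × √(2/186) = 2.487 × 0.1037 = 0.258.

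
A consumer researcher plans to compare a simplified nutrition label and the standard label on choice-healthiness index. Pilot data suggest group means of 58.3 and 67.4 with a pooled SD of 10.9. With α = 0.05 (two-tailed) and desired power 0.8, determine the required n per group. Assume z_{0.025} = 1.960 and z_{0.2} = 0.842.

n = 23 per group

Cohen's d = |M₁ − M₂| / SD_pooled = |58.3 − 67.4| / 10.9 = 9.1 / 10.9 = 0.835.
For two independent groups with equal n: n = 2·((z_{α/2} + z_β) / d)².
z_{α/2} + z_β = 1.960 + 0.842 = 2.802.
n = 2 × (2.802 / 0.835)² = 2 × 3.356² = 2 × 11.26 = 22.5.
Round up to the next whole participant.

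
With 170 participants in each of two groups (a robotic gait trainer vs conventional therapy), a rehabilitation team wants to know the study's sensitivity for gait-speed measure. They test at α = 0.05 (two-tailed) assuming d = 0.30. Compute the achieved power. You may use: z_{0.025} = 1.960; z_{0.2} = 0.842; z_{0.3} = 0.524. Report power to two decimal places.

For two equal groups, power = Φ(d·√(n/2) − z_{α/2}).
d·√(n/2) = 0.30 × √(170/2) = 0.30 × 9.220 = 2.766.
z_β = 2.766 − 1.960 = 0.806.
Power = Φ(0.806) = 0.790.

power ≈ 0.79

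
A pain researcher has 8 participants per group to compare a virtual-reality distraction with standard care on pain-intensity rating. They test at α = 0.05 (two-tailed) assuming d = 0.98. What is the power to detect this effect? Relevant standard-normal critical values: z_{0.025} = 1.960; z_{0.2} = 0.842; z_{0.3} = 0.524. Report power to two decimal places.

power ≈ 0.50

For two equal groups, power = Φ(d·√(n/2) − z_{α/2}).
d·√(n/2) = 0.98 × √(8/2) = 0.98 × 2.000 = 1.960.
z_β = 1.960 − 1.960 = 0.000.
Power = Φ(0.000) = 0.500.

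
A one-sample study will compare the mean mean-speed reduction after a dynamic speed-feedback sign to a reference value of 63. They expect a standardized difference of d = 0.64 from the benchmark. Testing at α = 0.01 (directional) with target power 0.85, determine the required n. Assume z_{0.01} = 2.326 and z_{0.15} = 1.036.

n = 28

For a one-sample test: n = ((z_{α} + z_β) / d)².
z_{α} + z_β = 2.326 + 1.036 = 3.362.
n = (3.362 / 0.64)² = 5.253² = 27.60.
Round up.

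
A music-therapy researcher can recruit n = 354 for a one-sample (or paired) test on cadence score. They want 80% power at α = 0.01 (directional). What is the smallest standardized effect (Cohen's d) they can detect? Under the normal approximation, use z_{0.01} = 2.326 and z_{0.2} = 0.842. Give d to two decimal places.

d_min ≈ 0.17

For a single sample (or paired design) of n = 354: d_min = (z_{α} + z_β)/√n.
z-sum = 2.326 + 0.842 = 3.168.
d_min = 3.168 / √354 = 3.168 / 18.815 = 0.168.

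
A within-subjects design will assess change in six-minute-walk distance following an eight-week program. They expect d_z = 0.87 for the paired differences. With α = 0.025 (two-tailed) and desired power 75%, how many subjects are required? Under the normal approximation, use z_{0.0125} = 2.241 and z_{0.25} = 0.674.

n = 12 pairs

For a paired (one-sample on differences) test: n = ((z_{α/2} + z_β) / d)².
z_{α/2} + z_β = 2.241 + 0.674 = 2.915.
n = (2.915 / 0.87)² = 3.351² = 11.23.
Round up.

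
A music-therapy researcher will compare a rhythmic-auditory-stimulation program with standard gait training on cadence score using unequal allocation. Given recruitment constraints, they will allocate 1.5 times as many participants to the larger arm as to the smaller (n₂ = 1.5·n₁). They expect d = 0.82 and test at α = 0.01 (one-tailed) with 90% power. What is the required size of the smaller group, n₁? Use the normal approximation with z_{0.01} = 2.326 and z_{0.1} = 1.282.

With allocation ratio k = n₂/n₁ = 1.5, Var(x̄₁−x̄₂) = σ²(1/n₁ + 1/(k·n₁)) = σ²·(k+1)/(k·n₁).
So n₁ = (1 + 1/k)·((z_{α} + z_β)/d)² = 1.667 × (3.608/0.82)².
n₁ = 1.667 × 19.36 = 32.3.
Round up: n₁ = 33, giving n₂ = ⌈1.5 × 33⌉ = ⌈49.5⌉ = 50.

n₁ = 33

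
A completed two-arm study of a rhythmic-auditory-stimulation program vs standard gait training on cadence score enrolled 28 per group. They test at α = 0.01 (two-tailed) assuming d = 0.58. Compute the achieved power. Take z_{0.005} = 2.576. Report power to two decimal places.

power ≈ 0.34

For two equal groups, power = Φ(d·√(n/2) − z_{α/2}).
d·√(n/2) = 0.58 × √(28/2) = 0.58 × 3.742 = 2.170.
z_β = 2.170 − 2.576 = -0.406.
Power = Φ(-0.406) = 0.342.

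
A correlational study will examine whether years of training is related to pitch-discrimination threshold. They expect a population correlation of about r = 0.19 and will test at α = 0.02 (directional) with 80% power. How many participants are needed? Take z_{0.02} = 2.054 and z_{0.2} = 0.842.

n = 230

Fisher's z: C = ½·ln((1+r)/(1−r)) = ½·ln(1.4691) = 0.1923.
n = ((z_{α} + z_β)/C)² + 3.
(2.054 + 0.842) / 0.1923 = 2.896 / 0.1923 = 15.060.
n = 15.060² + 3 = 226.80 + 3 = 229.8.
Round up.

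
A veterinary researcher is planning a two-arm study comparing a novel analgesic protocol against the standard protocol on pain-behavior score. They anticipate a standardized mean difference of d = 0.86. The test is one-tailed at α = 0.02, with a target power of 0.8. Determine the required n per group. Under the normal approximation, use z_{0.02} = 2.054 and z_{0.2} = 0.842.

n = 23 per group

For two independent groups with equal n: n = 2·((z_{α} + z_β) / d)².
z_{α} + z_β = 2.054 + 0.842 = 2.896.
n = 2 × (2.896 / 0.86)² = 2 × 3.367² = 2 × 11.34 = 22.7.
Round up to the next whole participant.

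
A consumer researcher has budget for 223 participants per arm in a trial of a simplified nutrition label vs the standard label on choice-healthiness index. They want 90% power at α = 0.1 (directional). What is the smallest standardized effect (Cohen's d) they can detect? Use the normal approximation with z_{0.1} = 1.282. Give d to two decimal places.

d_min ≈ 0.24

For two independent groups of n = 223 each: d_min = (z_{α} + z_β)·√(2/n).
z-sum = 1.282 + 1.282 = 2.564.
d_min = 2.564 × √(2/223) = 2.564 × 0.0947 = 0.243.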